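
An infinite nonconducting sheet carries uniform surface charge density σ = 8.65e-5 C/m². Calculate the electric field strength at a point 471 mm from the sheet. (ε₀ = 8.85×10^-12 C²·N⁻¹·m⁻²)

Choose a cylindrical pillbox piercing the sheet, end faces (area A) parallel to it.
Flux Φ = 2EA and Q_enc = σA, so 2EA = σA/ε₀ ⇒ E = |σ|/(2ε₀), independent of distance.
E = |σ|/(2ε₀) = (8.65e-5)/(2·8.85×10^-12) = 4.89×10^6 N/C.

4.89×10^6 N/C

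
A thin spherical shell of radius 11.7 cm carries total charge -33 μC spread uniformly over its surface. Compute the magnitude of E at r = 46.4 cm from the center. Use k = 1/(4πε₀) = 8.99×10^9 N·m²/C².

|E| = 1.38×10^6 V/m

By spherical symmetry E is radial; choose a Gaussian sphere of radius r = 46.4 cm (r > 11.7 cm).
The entire shell is enclosed: Q_enc = -3.30×10^-5 C.
Gauss's law: E·4πr² = Q_enc/ε₀.
E = k|Q_enc|/r² = (8.99×10^9)(3.30×10^-5)/(0.464)² = 1.38×10^6 N/C.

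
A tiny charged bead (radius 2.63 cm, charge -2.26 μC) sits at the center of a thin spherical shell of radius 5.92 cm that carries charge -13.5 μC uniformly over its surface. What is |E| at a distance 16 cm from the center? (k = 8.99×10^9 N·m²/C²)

Symmetry ⇒ E = E(r) r̂. Gaussian sphere of radius r = 16 cm (r > 5.92 cm, enclosing both).
Q_enc = (-2.26 μC) + (-13.5 μC) = -1.576×10^-5 C.
Applying ∮E·dA = Q_enc/ε₀ with Φ = E(4πr²):
E = k|Q_enc|/r² = (8.99×10^9)(1.576×10^-5)/(0.16)² = 5.53e6 N/C.

E = 5.53×10^6 N/C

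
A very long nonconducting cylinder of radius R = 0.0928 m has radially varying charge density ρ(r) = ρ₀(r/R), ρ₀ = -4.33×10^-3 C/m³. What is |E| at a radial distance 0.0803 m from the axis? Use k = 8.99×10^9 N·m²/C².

Choose a coaxial cylinder of radius r = 0.0803 m (arbitrary length L) as the Gaussian surface (r < R).
Integrating ρ over the cross-section to radius r: λ_enc = (2πρ₀/R) ∫₀^r r'^2 dr' = 2πρ₀ r^3/(3·R) = -5.06×10^-5 C/m.
Since E is radial and uniform over the curved surface, Φ = E·2πrL = Q_enc/ε₀ = λ_enc L/ε₀.
E = 2k|λ_enc|/r = 2(8.99×10^9)(5.06e-5)/(0.0803) = 1.13×10^7 N/C.

E ≈ 1.13e7 N/C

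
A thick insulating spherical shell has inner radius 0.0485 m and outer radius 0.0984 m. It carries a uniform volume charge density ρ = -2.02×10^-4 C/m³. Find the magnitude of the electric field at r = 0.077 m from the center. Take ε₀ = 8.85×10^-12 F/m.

E = 4.39×10^5 N/C

Use a concentric Gaussian sphere at r = 0.077 m (within the shell material, 0.0485 m < r < 0.0984 m).
Enclosed charge is the volume from a to r: Q_enc = (4π/3)ρ(r³ − a³) = -2.898e-7 C.
Applying ∮E·dA = Q_enc/ε₀ with Φ = E(4πr²):
E = |Q_enc|/(4πε₀r²) = (2.898e-7)/(4π·8.85×10^-12·(0.077)²) = 4.39e5 N/C.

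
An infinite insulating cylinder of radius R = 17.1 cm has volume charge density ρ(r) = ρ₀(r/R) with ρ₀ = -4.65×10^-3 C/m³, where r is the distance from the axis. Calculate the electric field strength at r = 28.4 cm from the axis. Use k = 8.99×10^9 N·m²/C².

|E| ≈ 1.80×10^7 V/m

Choose a coaxial cylinder of radius r = 28.4 cm (arbitrary length L) as the Gaussian surface (r > R, full charge per length enclosed).
λ_enc = 2π ∫₀^R ρ₀(r'/R)^1 r' dr' = 2πρ₀R²/3 = -2.848e-4 C/m.
Gauss's law: E·2πrL = λ_enc L/ε₀.
E = 2k|λ_enc|/r = 2(8.99×10^9)(2.848×10^-4)/(0.284) = 1.80×10^7 N/C.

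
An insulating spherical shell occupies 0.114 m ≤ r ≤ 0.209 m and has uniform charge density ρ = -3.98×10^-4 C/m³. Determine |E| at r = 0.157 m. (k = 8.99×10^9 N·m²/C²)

Symmetry ⇒ E = E(r) r̂. Gaussian sphere of radius r = 0.157 m (within the shell material, 0.114 m < r < 0.209 m).
Enclosed charge is the volume from a to r: Q_enc = (4π/3)ρ(r³ − a³) = -3.982×10^-6 C.
By Gauss's law, ∮E·dA = E·4πr² = Q_enc/ε₀.
E = k|Q_enc|/r² = (8.99×10^9)(3.982×10^-6)/(0.157)² = 1.45e6 N/C.

1.45×10^6 V/m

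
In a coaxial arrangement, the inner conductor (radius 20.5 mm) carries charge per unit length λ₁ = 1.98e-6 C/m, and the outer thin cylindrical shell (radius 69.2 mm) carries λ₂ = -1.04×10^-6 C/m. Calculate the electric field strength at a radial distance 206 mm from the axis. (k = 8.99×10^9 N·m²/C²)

Take a coaxial cylindrical Gaussian surface of radius r = 206 mm and length L (r > 69.2 mm, enclosing both).
λ_enc = λ₁ + λ₂ = (1.98×10^-6) + (-1.04×10^-6) = 9.40e-7 C/m.
Since E is radial and uniform over the curved surface, Φ = E·2πrL = Q_enc/ε₀ = λ_enc L/ε₀.
E = 2k|λ_enc|/r = 2(8.99×10^9)(9.40×10^-7)/(0.206) = 8.20×10^4 N/C.

E = 8.20e4 V/m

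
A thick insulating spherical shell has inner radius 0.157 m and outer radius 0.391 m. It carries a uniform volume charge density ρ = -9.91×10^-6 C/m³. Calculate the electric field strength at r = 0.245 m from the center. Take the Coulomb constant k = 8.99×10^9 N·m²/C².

Symmetry ⇒ E = E(r) r̂. Gaussian sphere of radius r = 0.245 m (within the shell material, 0.157 m < r < 0.391 m).
Enclosed charge is the volume from a to r: Q_enc = (4π/3)ρ(r³ − a³) = -4.498e-7 C.
By Gauss's law, ∮E·dA = E·4πr² = Q_enc/ε₀.
E = k|Q_enc|/r² = (8.99×10^9)(4.498×10^-7)/(0.245)² = 6.74×10^4 N/C.

6.74e4 N/C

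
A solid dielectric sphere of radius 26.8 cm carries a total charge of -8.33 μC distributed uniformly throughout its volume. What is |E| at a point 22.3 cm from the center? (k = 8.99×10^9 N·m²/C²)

E = 8.68e5 N/C

Take a concentric spherical Gaussian surface of radius r = 22.3 cm (r < R).
For a uniform sphere the enclosed fraction is (r/R)³, so Q_enc = (-8.33 μC)(0.223/0.268)³ = -4.799×10^-6 C.
Gauss's law: E·4πr² = Q_enc/ε₀.
E = k|Q_enc|/r² = (8.99×10^9)(4.799×10^-6)/(0.223)² = 8.68e5 N/C.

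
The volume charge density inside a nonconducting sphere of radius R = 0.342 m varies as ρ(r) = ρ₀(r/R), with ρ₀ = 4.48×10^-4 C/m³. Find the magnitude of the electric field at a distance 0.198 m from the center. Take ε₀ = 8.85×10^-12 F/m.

1.45e6 V/m

Take a concentric spherical Gaussian surface of radius r = 0.198 m (r < R).
Integrate the density: Q_enc = 4π ∫₀^r ρ₀(r'/R)^1 r'² dr' = 4πρ₀ r^4/(4·R) = 6.325×10^-6 C.
Applying ∮E·dA = Q_enc/ε₀ with Φ = E(4πr²):
E = |Q_enc|/(4πε₀r²) = (6.325×10^-6)/(4π·8.85×10^-12·(0.198)²) = 1.45×10^6 N/C.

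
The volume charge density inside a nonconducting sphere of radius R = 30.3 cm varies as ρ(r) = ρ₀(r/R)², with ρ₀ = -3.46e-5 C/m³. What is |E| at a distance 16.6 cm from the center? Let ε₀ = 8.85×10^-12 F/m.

Take a concentric spherical Gaussian surface of radius r = 16.6 cm (r < R).
Integrate the density: Q_enc = 4π ∫₀^r ρ₀(r'/R)^2 r'² dr' = 4πρ₀ r^5/(5·R²) = -1.194×10^-7 C.
Gauss's law: E·4πr² = Q_enc/ε₀.
E = |Q_enc|/(4πε₀r²) = (1.194e-7)/(4π·8.85×10^-12·(0.166)²) = 3.90×10^4 N/C.

|E| = 3.90e4 N/C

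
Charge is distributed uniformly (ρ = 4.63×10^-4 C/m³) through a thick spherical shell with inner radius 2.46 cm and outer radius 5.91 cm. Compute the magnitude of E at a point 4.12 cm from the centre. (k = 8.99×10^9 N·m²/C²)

E = 5.65×10^5 V/m

By spherical symmetry E is radial; choose a Gaussian sphere of radius r = 4.12 cm (within the shell material, 2.46 cm < r < 5.91 cm).
Enclosed charge is the volume from a to r: Q_enc = (4π/3)ρ(r³ − a³) = 1.068e-7 C.
Applying ∮E·dA = Q_enc/ε₀ with Φ = E(4πr²):
E = k|Q_enc|/r² = (8.99×10^9)(1.068×10^-7)/(0.0412)² = 5.65×10^5 N/C.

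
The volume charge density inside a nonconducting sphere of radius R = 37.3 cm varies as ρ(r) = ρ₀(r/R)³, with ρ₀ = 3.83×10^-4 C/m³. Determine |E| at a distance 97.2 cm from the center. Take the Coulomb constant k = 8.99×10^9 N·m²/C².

By spherical symmetry E is radial; choose a Gaussian sphere of radius r = 97.2 cm (r > R, all charge enclosed).
Q_enc = 4π ∫₀^R ρ₀(r'/R)^3 r'² dr' = 4πρ₀R³/6 = 4.163e-5 C.
Gauss's law: E·4πr² = Q_enc/ε₀.
E = k|Q_enc|/r² = (8.99×10^9)(4.163×10^-5)/(0.972)² = 3.96e5 N/C.

E ≈ 3.96e5 N/C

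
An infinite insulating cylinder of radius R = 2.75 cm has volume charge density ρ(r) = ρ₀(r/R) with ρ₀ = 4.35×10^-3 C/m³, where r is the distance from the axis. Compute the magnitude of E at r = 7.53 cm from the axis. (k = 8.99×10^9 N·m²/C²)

Take a coaxial cylindrical Gaussian surface of radius r = 7.53 cm and length L (r > R, full charge per length enclosed).
λ_enc = 2π ∫₀^R ρ₀(r'/R)^1 r' dr' = 2πρ₀R²/3 = 6.89×10^-6 C/m.
Gauss's law: E·2πrL = λ_enc L/ε₀.
E = 2k|λ_enc|/r = 2(8.99×10^9)(6.89×10^-6)/(0.0753) = 1.65×10^6 N/C.

E = 1.65×10^6 N/C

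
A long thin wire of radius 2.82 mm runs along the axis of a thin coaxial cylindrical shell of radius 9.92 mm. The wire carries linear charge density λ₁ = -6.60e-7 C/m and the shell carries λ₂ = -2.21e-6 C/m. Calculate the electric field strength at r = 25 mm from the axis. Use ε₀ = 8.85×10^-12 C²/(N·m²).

2.06×10^6 N/C

Take a coaxial cylindrical Gaussian surface of radius r = 25 mm and length L (r > 9.92 mm, enclosing both).
λ_enc = λ₁ + λ₂ = (-6.60×10^-7) + (-2.21e-6) = -2.87×10^-6 C/m.
Applying ∮E·dA = Q_enc/ε₀ with the end caps contributing no flux:
E = |λ_enc|/(2πε₀r) = (2.87×10^-6)/(2π·8.85×10^-12·0.025) = 2.06e6 N/C.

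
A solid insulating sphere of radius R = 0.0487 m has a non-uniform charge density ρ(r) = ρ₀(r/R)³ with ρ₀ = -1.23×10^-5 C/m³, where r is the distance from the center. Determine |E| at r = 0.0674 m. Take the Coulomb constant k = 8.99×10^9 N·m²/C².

Use a concentric Gaussian sphere at r = 0.0674 m (r > R, all charge enclosed).
Q_enc = 4π ∫₀^R ρ₀(r'/R)^3 r'² dr' = 4πρ₀R³/6 = -2.975×10^-9 C.
Since E is radial and uniform over the Gaussian sphere, Φ = E·4πr² = Q_enc/ε₀.
E = k|Q_enc|/r² = (8.99×10^9)(2.975×10^-9)/(0.0674)² = 5.89×10^3 N/C.

|E| = 5.89×10^3 V/m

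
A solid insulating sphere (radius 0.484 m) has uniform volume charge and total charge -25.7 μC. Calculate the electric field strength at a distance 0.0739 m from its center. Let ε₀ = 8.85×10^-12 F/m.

|E| ≈ 1.51×10^5 N/C

By spherical symmetry E is radial; choose a Gaussian sphere of radius r = 0.0739 m (r < R).
For a uniform sphere the enclosed fraction is (r/R)³, so Q_enc = (-25.7 μC)(0.0739/0.484)³ = -9.148×10^-8 C.
Since E is radial and uniform over the Gaussian sphere, Φ = E·4πr² = Q_enc/ε₀.
E = |Q_enc|/(4πε₀r²) = (9.148e-8)/(4π·8.85×10^-12·(0.0739)²) = 1.51×10^5 N/C.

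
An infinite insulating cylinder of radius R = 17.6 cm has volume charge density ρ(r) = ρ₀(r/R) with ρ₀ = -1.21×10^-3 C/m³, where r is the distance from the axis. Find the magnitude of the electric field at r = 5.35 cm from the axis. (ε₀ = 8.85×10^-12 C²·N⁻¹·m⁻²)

Choose a coaxial cylinder of radius r = 5.35 cm (arbitrary length L) as the Gaussian surface (r < R).
λ_enc = ∫₀^r ρ(r')·2πr' dr' = (2πρ₀/R)·r^3/3 = -2.205×10^-6 C/m.
Gauss's law: E·2πrL = λ_enc L/ε₀.
E = |λ_enc|/(2πε₀r) = (2.205×10^-6)/(2π·8.85×10^-12·0.0535) = 7.41×10^5 N/C.

7.41×10^5 N/C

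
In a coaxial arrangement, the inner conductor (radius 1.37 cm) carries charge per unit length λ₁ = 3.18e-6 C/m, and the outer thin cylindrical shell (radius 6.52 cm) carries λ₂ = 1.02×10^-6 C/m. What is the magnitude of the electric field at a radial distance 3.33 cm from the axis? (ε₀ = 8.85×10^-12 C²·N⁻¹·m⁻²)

1.72×10^6 N/C

Coaxial Gaussian cylinder, radius r = 3.33 cm, length L (between the conductors, 1.37 cm < r < 6.52 cm).
Only the inner wire is enclosed; the outer shell contributes nothing inside itself. λ_enc = λ₁ = 3.18×10^-6 C/m.
Applying ∮E·dA = Q_enc/ε₀ with the end caps contributing no flux:
E = |λ_enc|/(2πε₀r) = (3.18e-6)/(2π·8.85×10^-12·0.0333) = 1.72×10^6 N/C.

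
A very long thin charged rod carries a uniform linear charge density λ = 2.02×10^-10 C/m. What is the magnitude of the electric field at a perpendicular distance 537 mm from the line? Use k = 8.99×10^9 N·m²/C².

6.76 V/m

Choose a coaxial cylinder of radius r = 537 mm (arbitrary length L) as the Gaussian surface.
Q_enc = λL, so λ_enc = 2.02×10^-10 C/m.
By Gauss's law (flux through the curved wall only), E·2πrL = λ_enc L/ε₀.
E = 2k|λ_enc|/r = 2(8.99×10^9)(2.02×10^-10)/(0.537) = 6.76 N/C.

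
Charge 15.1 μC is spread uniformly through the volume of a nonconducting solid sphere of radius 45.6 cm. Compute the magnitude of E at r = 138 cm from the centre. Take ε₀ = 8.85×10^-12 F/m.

Use a concentric Gaussian sphere at r = 138 cm (r > R, so the entire charge is enclosed).
Q_enc = 15.1 μC = 1.51×10^-5 C.
Since E is radial and uniform over the Gaussian sphere, Φ = E·4πr² = Q_enc/ε₀.
E = |Q_enc|/(4πε₀r²) = (1.51×10^-5)/(4π·8.85×10^-12·(1.38)²) = 7.13×10^4 N/C.

|E| ≈ 7.13×10^4 V/m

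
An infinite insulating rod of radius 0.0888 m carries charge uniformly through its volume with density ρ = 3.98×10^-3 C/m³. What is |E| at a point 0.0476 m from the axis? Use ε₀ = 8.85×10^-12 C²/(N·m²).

Take a coaxial cylindrical Gaussian surface of radius r = 0.0476 m and length L (r < R).
Enclosed charge per unit length: λ_enc = ρ·πr² = (3.98×10^-3)π(0.0476)² = 2.833×10^-5 C/m.
Gauss's law: E·2πrL = λ_enc L/ε₀.
E = |λ_enc|/(2πε₀r) = (2.833e-5)/(2π·8.85×10^-12·0.0476) = 1.07e7 N/C.

E ≈ 1.07×10^7 V/m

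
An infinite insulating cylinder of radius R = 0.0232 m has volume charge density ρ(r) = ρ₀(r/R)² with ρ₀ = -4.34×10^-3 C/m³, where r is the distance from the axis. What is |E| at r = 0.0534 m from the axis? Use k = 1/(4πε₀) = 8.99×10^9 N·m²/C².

Coaxial Gaussian cylinder, radius r = 0.0534 m, length L (r > R, full charge per length enclosed).
λ_enc = 2π ∫₀^R ρ₀(r'/R)^2 r' dr' = 2πρ₀R²/4 = -3.669×10^-6 C/m.
Applying ∮E·dA = Q_enc/ε₀ with the end caps contributing no flux:
E = 2k|λ_enc|/r = 2(8.99×10^9)(3.669×10^-6)/(0.0534) = 1.24×10^6 N/C.

E ≈ 1.24×10^6 N/C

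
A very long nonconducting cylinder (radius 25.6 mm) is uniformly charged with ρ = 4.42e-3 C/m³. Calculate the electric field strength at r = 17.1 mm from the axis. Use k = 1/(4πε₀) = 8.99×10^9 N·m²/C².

By cylindrical symmetry E is radial; use a coaxial Gaussian cylinder of radius 17.1 mm and length L (r < R).
Charge inside radius r per length L is ρ·πr²·L, so λ_enc = ρπr² = 4.06×10^-6 C/m.
Since E is radial and uniform over the curved surface, Φ = E·2πrL = Q_enc/ε₀ = λ_enc L/ε₀.
E = 2k|λ_enc|/r = 2(8.99×10^9)(4.06e-6)/(0.0171) = 4.27×10^6 N/C.

E ≈ 4.27e6 N/C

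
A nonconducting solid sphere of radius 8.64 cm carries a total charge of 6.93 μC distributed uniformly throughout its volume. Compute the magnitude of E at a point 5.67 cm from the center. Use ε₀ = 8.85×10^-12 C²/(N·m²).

Symmetry ⇒ E = E(r) r̂. Gaussian sphere of radius r = 5.67 cm (r < R).
For a uniform sphere the enclosed fraction is (r/R)³, so Q_enc = (6.93 μC)(0.0567/0.0864)³ = 1.959×10^-6 C.
Gauss's law: E·4πr² = Q_enc/ε₀.
E = |Q_enc|/(4πε₀r²) = (1.959×10^-6)/(4π·8.85×10^-12·(0.0567)²) = 5.48×10^6 N/C.

E ≈ 5.48×10^6 N/C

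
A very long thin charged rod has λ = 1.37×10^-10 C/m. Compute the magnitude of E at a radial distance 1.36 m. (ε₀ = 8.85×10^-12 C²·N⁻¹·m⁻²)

|E| = 1.81 N/C

Choose a coaxial cylinder of radius r = 1.36 m (arbitrary length L) as the Gaussian surface.
Q_enc = λL, so λ_enc = 1.37×10^-10 C/m.
Since E is radial and uniform over the curved surface, Φ = E·2πrL = Q_enc/ε₀ = λ_enc L/ε₀.
E = |λ_enc|/(2πε₀r) = (1.37e-10)/(2π·8.85×10^-12·1.36) = 1.81 N/C.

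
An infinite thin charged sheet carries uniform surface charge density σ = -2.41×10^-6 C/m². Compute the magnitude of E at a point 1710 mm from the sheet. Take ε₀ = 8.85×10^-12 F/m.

|E| = 1.36e5 N/C

Choose a cylindrical pillbox piercing the sheet, end faces (area A) parallel to it.
Flux Φ = 2EA and Q_enc = σA, so 2EA = σA/ε₀ ⇒ E = |σ|/(2ε₀), independent of distance.
E = |σ|/(2ε₀) = (2.41×10^-6)/(2·8.85×10^-12) = 1.36e5 N/C.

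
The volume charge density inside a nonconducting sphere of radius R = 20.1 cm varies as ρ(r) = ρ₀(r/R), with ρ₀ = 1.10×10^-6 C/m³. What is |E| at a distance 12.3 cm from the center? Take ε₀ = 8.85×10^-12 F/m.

Use a concentric Gaussian sphere at r = 12.3 cm (r < R).
Q_enc = ∫₀^r ρ(r')·4πr'² dr' = (4πρ₀/R) ∫₀^r r'^3 dr' = 4πρ₀ r^4/(4·R) = 3.935×10^-9 C.
Gauss's law: E·4πr² = Q_enc/ε₀.
E = |Q_enc|/(4πε₀r²) = (3.935×10^-9)/(4π·8.85×10^-12·(0.123)²) = 2.34×10^3 N/C.

E ≈ 2.34×10^3 N/C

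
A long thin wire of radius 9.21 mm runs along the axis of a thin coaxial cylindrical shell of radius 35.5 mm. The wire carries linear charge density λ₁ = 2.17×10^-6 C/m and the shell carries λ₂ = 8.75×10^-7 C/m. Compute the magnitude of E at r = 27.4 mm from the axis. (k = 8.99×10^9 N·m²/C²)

E = 1.42e6 N/C

By cylindrical symmetry E is radial; use a coaxial Gaussian cylinder of radius 27.4 mm and length L (between the conductors, 9.21 mm < r < 35.5 mm).
The shell at 35.5 mm lies outside the Gaussian surface, so λ_enc = λ₁ = 2.17e-6 C/m.
Gauss's law: E·2πrL = λ_enc L/ε₀.
E = 2k|λ_enc|/r = 2(8.99×10^9)(2.17×10^-6)/(0.0274) = 1.42e6 N/C.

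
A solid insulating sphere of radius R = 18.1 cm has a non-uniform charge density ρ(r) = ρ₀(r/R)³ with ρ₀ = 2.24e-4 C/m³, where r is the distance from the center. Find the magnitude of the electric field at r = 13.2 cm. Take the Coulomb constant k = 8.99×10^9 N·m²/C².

Symmetry ⇒ E = E(r) r̂. Gaussian sphere of radius r = 13.2 cm (r < R).
Integrate the density: Q_enc = 4π ∫₀^r ρ₀(r'/R)^3 r'² dr' = 4πρ₀ r^6/(6·R³) = 4.185×10^-7 C.
Since E is radial and uniform over the Gaussian sphere, Φ = E·4πr² = Q_enc/ε₀.
E = k|Q_enc|/r² = (8.99×10^9)(4.185×10^-7)/(0.132)² = 2.16e5 N/C.

E = 2.16e5 N/C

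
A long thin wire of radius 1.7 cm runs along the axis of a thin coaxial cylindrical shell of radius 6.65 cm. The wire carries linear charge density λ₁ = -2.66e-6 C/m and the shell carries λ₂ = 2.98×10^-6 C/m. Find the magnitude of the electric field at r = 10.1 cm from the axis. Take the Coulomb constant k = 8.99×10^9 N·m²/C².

By cylindrical symmetry E is radial; use a coaxial Gaussian cylinder of radius 10.1 cm and length L (r > 6.65 cm, enclosing both).
λ_enc = λ₁ + λ₂ = (-2.66×10^-6) + (2.98e-6) = 3.20e-7 C/m.
Applying ∮E·dA = Q_enc/ε₀ with the end caps contributing no flux:
E = 2k|λ_enc|/r = 2(8.99×10^9)(3.20×10^-7)/(0.101) = 5.70×10^4 N/C.

E ≈ 5.70×10^4 V/m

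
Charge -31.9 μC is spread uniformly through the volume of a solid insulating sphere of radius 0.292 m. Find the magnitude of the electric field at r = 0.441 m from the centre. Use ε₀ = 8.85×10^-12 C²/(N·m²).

Take a concentric spherical Gaussian surface of radius r = 0.441 m (r > R, so the entire charge is enclosed).
Q_enc = -31.9 μC = -3.19×10^-5 C.
By Gauss's law, ∮E·dA = E·4πr² = Q_enc/ε₀.
E = |Q_enc|/(4πε₀r²) = (3.19e-5)/(4π·8.85×10^-12·(0.441)²) = 1.47e6 N/C.

1.47×10^6 N/C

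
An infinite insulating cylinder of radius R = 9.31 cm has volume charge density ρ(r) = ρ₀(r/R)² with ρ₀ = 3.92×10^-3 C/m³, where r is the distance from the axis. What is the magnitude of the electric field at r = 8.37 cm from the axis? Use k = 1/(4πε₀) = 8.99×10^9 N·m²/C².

Take a coaxial cylindrical Gaussian surface of radius r = 8.37 cm and length L (r < R).
Integrating ρ over the cross-section to radius r: λ_enc = (2πρ₀/R²) ∫₀^r r'^3 dr' = 2πρ₀ r^4/(4·R²) = 3.487×10^-5 C/m.
Gauss's law: E·2πrL = λ_enc L/ε₀.
E = 2k|λ_enc|/r = 2(8.99×10^9)(3.487×10^-5)/(0.0837) = 7.49e6 N/C.

|E| ≈ 7.49×10^6 N/C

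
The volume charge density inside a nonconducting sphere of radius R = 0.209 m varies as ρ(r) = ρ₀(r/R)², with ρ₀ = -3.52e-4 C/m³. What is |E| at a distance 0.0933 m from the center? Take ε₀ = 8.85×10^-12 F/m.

E = 1.48e5 V/m

By spherical symmetry E is radial; choose a Gaussian sphere of radius r = 0.0933 m (r < R).
Integrate the density: Q_enc = 4π ∫₀^r ρ₀(r'/R)^2 r'² dr' = 4πρ₀ r^5/(5·R²) = -1.432e-7 C.
By Gauss's law, ∮E·dA = E·4πr² = Q_enc/ε₀.
E = |Q_enc|/(4πε₀r²) = (1.432e-7)/(4π·8.85×10^-12·(0.0933)²) = 1.48×10^5 N/C.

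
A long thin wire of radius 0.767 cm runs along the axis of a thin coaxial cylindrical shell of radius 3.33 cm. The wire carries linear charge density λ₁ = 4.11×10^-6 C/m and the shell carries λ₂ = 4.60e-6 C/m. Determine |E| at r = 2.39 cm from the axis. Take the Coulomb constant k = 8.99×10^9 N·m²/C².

E ≈ 3.09×10^6 N/C

Coaxial Gaussian cylinder, radius r = 2.39 cm, length L (between the conductors, 0.767 cm < r < 3.33 cm).
The shell at 3.33 cm lies outside the Gaussian surface, so λ_enc = λ₁ = 4.11×10^-6 C/m.
Applying ∮E·dA = Q_enc/ε₀ with the end caps contributing no flux:
E = 2k|λ_enc|/r = 2(8.99×10^9)(4.11×10^-6)/(0.0239) = 3.09×10^6 N/C.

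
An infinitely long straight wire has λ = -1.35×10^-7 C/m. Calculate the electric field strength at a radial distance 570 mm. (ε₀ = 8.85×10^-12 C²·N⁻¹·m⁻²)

E ≈ 4.26×10^3 N/C

By cylindrical symmetry E is radial; use a coaxial Gaussian cylinder of radius 570 mm and length L.
Q_enc = λL, so λ_enc = -1.35×10^-7 C/m.
Since E is radial and uniform over the curved surface, Φ = E·2πrL = Q_enc/ε₀ = λ_enc L/ε₀.
E = |λ_enc|/(2πε₀r) = (1.35e-7)/(2π·8.85×10^-12·0.57) = 4.26×10^3 N/C.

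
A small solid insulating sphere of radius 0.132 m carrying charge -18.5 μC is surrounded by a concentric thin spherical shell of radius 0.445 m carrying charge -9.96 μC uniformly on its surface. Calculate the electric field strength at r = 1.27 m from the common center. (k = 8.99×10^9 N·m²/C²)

Symmetry ⇒ E = E(r) r̂. Gaussian sphere of radius r = 1.27 m (r > 0.445 m, enclosing both).
Q_enc = (-18.5 μC) + (-9.96 μC) = -2.846×10^-5 C.
Gauss's law: E·4πr² = Q_enc/ε₀.
E = k|Q_enc|/r² = (8.99×10^9)(2.846×10^-5)/(1.27)² = 1.59×10^5 N/C.

|E| ≈ 1.59×10^5 V/m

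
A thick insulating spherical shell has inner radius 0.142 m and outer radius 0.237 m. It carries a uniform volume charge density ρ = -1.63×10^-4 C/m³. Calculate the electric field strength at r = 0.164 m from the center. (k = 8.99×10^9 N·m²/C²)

|E| ≈ 3.53×10^5 N/C

Use a concentric Gaussian sphere at r = 0.164 m (within the shell material, 0.142 m < r < 0.237 m).
Enclosed charge is the volume from a to r: Q_enc = (4π/3)ρ(r³ − a³) = -1.057×10^-6 C.
Applying ∮E·dA = Q_enc/ε₀ with Φ = E(4πr²):
E = k|Q_enc|/r² = (8.99×10^9)(1.057×10^-6)/(0.164)² = 3.53×10^5 N/C.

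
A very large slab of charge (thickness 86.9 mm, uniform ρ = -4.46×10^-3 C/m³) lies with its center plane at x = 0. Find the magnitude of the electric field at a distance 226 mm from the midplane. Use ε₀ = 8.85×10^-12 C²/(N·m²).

2.19×10^7 N/C

The point |x| = 226 mm lies outside the slab (half-thickness 0.04345 m). A symmetric pillbox spanning the full slab encloses Q_enc = ρ·d·A.
Flux = 2EA ⇒ E = |ρ|d/(2ε₀), independent of distance outside.
E = (4.46×10^-3)(0.0869)/(2·8.85×10^-12) = 2.19×10^7 N/C.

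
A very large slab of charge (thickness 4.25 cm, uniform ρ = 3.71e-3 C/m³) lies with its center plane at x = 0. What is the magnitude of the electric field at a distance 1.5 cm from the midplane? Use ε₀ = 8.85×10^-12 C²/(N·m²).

|E| = 6.29×10^6 N/C

By symmetry E is perpendicular to the slab. A Gaussian pillbox from −1.5 cm to +1.5 cm (face area A) lies entirely within the slab.
Q_enc = ρ·(2x)·A and flux = 2EA, so 2EA = 2ρxA/ε₀ ⇒ E = |ρ|x/ε₀.
E = (3.71e-3)(0.015)/(8.85×10^-12) = 6.29e6 N/C.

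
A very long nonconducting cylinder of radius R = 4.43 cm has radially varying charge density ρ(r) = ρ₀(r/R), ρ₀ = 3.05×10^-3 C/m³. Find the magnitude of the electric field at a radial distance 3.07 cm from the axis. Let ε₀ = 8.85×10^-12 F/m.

E = 2.44e6 V/m

By cylindrical symmetry E is radial; use a coaxial Gaussian cylinder of radius 3.07 cm and length L (r < R).
Integrating ρ over the cross-section to radius r: λ_enc = (2πρ₀/R) ∫₀^r r'^2 dr' = 2πρ₀ r^3/(3·R) = 4.172×10^-6 C/m.
Applying ∮E·dA = Q_enc/ε₀ with the end caps contributing no flux:
E = |λ_enc|/(2πε₀r) = (4.172e-6)/(2π·8.85×10^-12·0.0307) = 2.44×10^6 N/C.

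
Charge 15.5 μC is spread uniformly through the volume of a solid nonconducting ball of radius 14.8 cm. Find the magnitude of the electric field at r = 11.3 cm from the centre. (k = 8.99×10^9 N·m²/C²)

By spherical symmetry E is radial; choose a Gaussian sphere of radius r = 11.3 cm (r < R).
Only the charge within r is enclosed: Q_enc = Q·(r/R)³ = (15.5 μC)·(11.3 cm/14.8 cm)³ = 6.899e-6 C.
Applying ∮E·dA = Q_enc/ε₀ with Φ = E(4πr²):
E = k|Q_enc|/r² = (8.99×10^9)(6.899e-6)/(0.113)² = 4.86e6 N/C.

E = 4.86×10^6 N/C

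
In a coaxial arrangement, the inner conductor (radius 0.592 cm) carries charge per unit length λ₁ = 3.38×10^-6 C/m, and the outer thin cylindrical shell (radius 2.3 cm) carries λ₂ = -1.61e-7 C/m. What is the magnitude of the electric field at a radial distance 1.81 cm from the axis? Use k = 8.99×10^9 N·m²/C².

Coaxial Gaussian cylinder, radius r = 1.81 cm, length L (between the conductors, 0.592 cm < r < 2.3 cm).
Only the inner wire is enclosed; the outer shell contributes nothing inside itself. λ_enc = λ₁ = 3.38×10^-6 C/m.
Applying ∮E·dA = Q_enc/ε₀ with the end caps contributing no flux:
E = 2k|λ_enc|/r = 2(8.99×10^9)(3.38×10^-6)/(0.0181) = 3.36×10^6 N/C.

3.36×10^6 V/m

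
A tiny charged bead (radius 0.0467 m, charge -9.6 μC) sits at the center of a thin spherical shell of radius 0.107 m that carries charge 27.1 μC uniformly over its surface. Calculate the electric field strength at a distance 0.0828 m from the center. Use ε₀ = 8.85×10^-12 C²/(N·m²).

Take a concentric spherical Gaussian surface of radius r = 0.0828 m (between the bodies, 0.0467 m < r < 0.107 m).
Only the inner charge is enclosed; the outer shell contributes nothing inside itself. Q_enc = -9.6 μC = -9.60×10^-6 C.
By Gauss's law, ∮E·dA = E·4πr² = Q_enc/ε₀.
E = |Q_enc|/(4πε₀r²) = (9.60×10^-6)/(4π·8.85×10^-12·(0.0828)²) = 1.26×10^7 N/C.

E ≈ 1.26×10^7 N/C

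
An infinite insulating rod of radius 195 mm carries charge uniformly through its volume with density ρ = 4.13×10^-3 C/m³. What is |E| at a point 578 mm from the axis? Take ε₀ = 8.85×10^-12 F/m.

1.54e7 N/C

Choose a coaxial cylinder of radius r = 578 mm (arbitrary length L) as the Gaussian surface (r > 195 mm, full cross-section enclosed).
λ_enc = ρ·πR² = (4.13×10^-3)π(0.195)² = 4.934×10^-4 C/m.
Since E is radial and uniform over the curved surface, Φ = E·2πrL = Q_enc/ε₀ = λ_enc L/ε₀.
E = |λ_enc|/(2πε₀r) = (4.934×10^-4)/(2π·8.85×10^-12·0.578) = 1.54e7 N/C.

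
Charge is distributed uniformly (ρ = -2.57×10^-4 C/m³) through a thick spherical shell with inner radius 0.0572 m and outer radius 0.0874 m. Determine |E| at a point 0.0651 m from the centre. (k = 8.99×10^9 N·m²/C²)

E = 2.03×10^5 N/C

By spherical symmetry E is radial; choose a Gaussian sphere of radius r = 0.0651 m (within the shell material, 0.0572 m < r < 0.0874 m).
Enclosed charge is the volume from a to r: Q_enc = (4π/3)ρ(r³ − a³) = -9.554×10^-8 C.
By Gauss's law, ∮E·dA = E·4πr² = Q_enc/ε₀.
E = k|Q_enc|/r² = (8.99×10^9)(9.554×10^-8)/(0.0651)² = 2.03×10^5 N/C.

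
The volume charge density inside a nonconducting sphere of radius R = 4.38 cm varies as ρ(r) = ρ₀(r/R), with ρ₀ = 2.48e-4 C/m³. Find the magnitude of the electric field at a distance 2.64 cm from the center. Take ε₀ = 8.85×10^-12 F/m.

1.11×10^5 N/C

Take a concentric spherical Gaussian surface of radius r = 2.64 cm (r < R).
Integrate the density: Q_enc = 4π ∫₀^r ρ₀(r'/R)^1 r'² dr' = 4πρ₀ r^4/(4·R) = 8.641×10^-9 C.
By Gauss's law, ∮E·dA = E·4πr² = Q_enc/ε₀.
E = |Q_enc|/(4πε₀r²) = (8.641×10^-9)/(4π·8.85×10^-12·(0.0264)²) = 1.11e5 N/C.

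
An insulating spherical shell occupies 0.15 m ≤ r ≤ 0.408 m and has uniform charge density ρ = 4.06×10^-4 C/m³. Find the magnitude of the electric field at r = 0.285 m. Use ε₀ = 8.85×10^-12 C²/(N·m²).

Take a concentric spherical Gaussian surface of radius r = 0.285 m (within the shell material, 0.15 m < r < 0.408 m).
Only the shell between 0.15 m and r is enclosed: Q_enc = ρ·(4π/3)(r³ − a³) = (4.06×10^-4)·(4π/3)·((0.285)³ − (0.15)³) = 3.363×10^-5 C.
Applying ∮E·dA = Q_enc/ε₀ with Φ = E(4πr²):
E = |Q_enc|/(4πε₀r²) = (3.363×10^-5)/(4π·8.85×10^-12·(0.285)²) = 3.72×10^6 N/C.

|E| ≈ 3.72×10^6 V/m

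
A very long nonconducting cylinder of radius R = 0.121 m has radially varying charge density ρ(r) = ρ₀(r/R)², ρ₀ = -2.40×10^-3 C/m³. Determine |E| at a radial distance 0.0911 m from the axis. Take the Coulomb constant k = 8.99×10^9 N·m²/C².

Coaxial Gaussian cylinder, radius r = 0.0911 m, length L (r < R).
λ_enc = ∫₀^r ρ(r')·2πr' dr' = (2πρ₀/R²)·r^4/4 = -1.774×10^-5 C/m.
By Gauss's law (flux through the curved wall only), E·2πrL = λ_enc L/ε₀.
E = 2k|λ_enc|/r = 2(8.99×10^9)(1.774e-5)/(0.0911) = 3.50e6 N/C.

|E| ≈ 3.50×10^6 N/C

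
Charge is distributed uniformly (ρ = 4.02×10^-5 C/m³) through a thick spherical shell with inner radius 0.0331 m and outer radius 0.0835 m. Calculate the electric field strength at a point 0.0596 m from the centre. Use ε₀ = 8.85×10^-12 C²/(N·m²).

Symmetry ⇒ E = E(r) r̂. Gaussian sphere of radius r = 0.0596 m (within the shell material, 0.0331 m < r < 0.0835 m).
Only the shell between 0.0331 m and r is enclosed: Q_enc = ρ·(4π/3)(r³ − a³) = (4.02e-5)·(4π/3)·((0.0596)³ − (0.0331)³) = 2.954×10^-8 C.
By Gauss's law, ∮E·dA = E·4πr² = Q_enc/ε₀.
E = |Q_enc|/(4πε₀r²) = (2.954e-8)/(4π·8.85×10^-12·(0.0596)²) = 7.48e4 N/C.

E = 7.48e4 V/m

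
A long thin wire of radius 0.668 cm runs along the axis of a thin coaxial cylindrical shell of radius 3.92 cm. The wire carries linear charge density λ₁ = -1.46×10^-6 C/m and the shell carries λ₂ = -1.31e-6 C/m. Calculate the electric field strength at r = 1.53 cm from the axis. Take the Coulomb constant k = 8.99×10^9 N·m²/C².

1.72e6 N/C

By cylindrical symmetry E is radial; use a coaxial Gaussian cylinder of radius 1.53 cm and length L (between the conductors, 0.668 cm < r < 3.92 cm).
The shell at 3.92 cm lies outside the Gaussian surface, so λ_enc = λ₁ = -1.46×10^-6 C/m.
By Gauss's law (flux through the curved wall only), E·2πrL = λ_enc L/ε₀.
E = 2k|λ_enc|/r = 2(8.99×10^9)(1.46×10^-6)/(0.0153) = 1.72e6 N/C.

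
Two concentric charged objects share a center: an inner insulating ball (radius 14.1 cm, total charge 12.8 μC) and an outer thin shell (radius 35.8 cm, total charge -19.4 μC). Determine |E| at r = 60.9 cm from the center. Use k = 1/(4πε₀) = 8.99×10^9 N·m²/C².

Symmetry ⇒ E = E(r) r̂. Gaussian sphere of radius r = 60.9 cm (r > 35.8 cm, enclosing both).
Q_enc = (12.8 μC) + (-19.4 μC) = -6.60×10^-6 C.
Since E is radial and uniform over the Gaussian sphere, Φ = E·4πr² = Q_enc/ε₀.
E = k|Q_enc|/r² = (8.99×10^9)(6.60×10^-6)/(0.609)² = 1.60e5 N/C.

|E| ≈ 1.60e5 V/m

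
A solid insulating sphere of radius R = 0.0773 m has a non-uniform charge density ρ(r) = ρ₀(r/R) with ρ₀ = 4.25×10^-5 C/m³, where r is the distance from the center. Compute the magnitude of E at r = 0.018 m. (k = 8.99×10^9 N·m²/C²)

Symmetry ⇒ E = E(r) r̂. Gaussian sphere of radius r = 0.018 m (r < R).
Integrate the density: Q_enc = 4π ∫₀^r ρ₀(r'/R)^1 r'² dr' = 4πρ₀ r^4/(4·R) = 1.813×10^-10 C.
Gauss's law: E·4πr² = Q_enc/ε₀.
E = k|Q_enc|/r² = (8.99×10^9)(1.813×10^-10)/(0.018)² = 5.03×10^3 N/C.

5.03×10^3 N/C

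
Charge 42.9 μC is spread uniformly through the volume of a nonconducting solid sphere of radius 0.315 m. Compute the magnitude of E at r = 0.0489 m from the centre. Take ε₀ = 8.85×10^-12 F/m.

E = 6.04e5 N/C

Take a concentric spherical Gaussian surface of radius r = 0.0489 m (r < R).
For a uniform sphere the enclosed fraction is (r/R)³, so Q_enc = (42.9 μC)(0.0489/0.315)³ = 1.605e-7 C.
By Gauss's law, ∮E·dA = E·4πr² = Q_enc/ε₀.
E = |Q_enc|/(4πε₀r²) = (1.605×10^-7)/(4π·8.85×10^-12·(0.0489)²) = 6.04×10^5 N/C.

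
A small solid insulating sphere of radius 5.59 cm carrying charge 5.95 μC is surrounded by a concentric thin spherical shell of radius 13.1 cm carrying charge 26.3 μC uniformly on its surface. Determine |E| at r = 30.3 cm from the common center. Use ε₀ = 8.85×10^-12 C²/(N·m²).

Symmetry ⇒ E = E(r) r̂. Gaussian sphere of radius r = 30.3 cm (r > 13.1 cm, enclosing both).
Q_enc = (5.95 μC) + (26.3 μC) = 3.225e-5 C.
Applying ∮E·dA = Q_enc/ε₀ with Φ = E(4πr²):
E = |Q_enc|/(4πε₀r²) = (3.225×10^-5)/(4π·8.85×10^-12·(0.303)²) = 3.16e6 N/C.

|E| = 3.16×10^6 N/C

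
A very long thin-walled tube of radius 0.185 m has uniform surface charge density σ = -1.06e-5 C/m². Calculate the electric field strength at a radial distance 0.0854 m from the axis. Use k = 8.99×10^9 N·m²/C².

Coaxial Gaussian cylinder, radius r = 0.0854 m, length L (r < 0.185 m, inside the shell).
No charge is enclosed, so Gauss's law gives E·2πrL = 0 ⇒ E = 0.

|E| = 0 V/m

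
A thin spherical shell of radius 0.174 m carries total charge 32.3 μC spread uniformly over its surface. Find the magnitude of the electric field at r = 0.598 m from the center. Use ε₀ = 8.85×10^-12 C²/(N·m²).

By spherical symmetry E is radial; choose a Gaussian sphere of radius r = 0.598 m (r > 0.174 m).
The entire shell is enclosed: Q_enc = 3.23×10^-5 C.
Gauss's law: E·4πr² = Q_enc/ε₀.
E = |Q_enc|/(4πε₀r²) = (3.23×10^-5)/(4π·8.85×10^-12·(0.598)²) = 8.12×10^5 N/C.

E ≈ 8.12×10^5 V/m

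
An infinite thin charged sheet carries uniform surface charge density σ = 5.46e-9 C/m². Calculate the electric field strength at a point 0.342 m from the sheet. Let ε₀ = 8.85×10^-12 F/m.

|E| ≈ 308 V/m

By planar symmetry E is perpendicular to the sheet and uniform; use a Gaussian pillbox with flat faces of area A on each side of the sheet.
Flux Φ = 2EA and Q_enc = σA, so 2EA = σA/ε₀ ⇒ E = |σ|/(2ε₀), independent of distance.
E = |σ|/(2ε₀) = (5.46×10^-9)/(2·8.85×10^-12) = 308 N/C.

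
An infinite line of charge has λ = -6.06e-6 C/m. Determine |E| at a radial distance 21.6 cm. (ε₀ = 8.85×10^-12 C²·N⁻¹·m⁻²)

|E| ≈ 5.05e5 N/C

Take a coaxial cylindrical Gaussian surface of radius r = 21.6 cm and length L.
Q_enc = λL, so λ_enc = -6.06×10^-6 C/m.
Applying ∮E·dA = Q_enc/ε₀ with the end caps contributing no flux:
E = |λ_enc|/(2πε₀r) = (6.06×10^-6)/(2π·8.85×10^-12·0.216) = 5.05×10^5 N/C.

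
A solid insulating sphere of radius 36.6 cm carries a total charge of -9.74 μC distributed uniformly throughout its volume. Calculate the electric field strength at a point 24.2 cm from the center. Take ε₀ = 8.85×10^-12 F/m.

Symmetry ⇒ E = E(r) r̂. Gaussian sphere of radius r = 24.2 cm (r < R).
For a uniform sphere the enclosed fraction is (r/R)³, so Q_enc = (-9.74 μC)(0.242/0.366)³ = -2.816×10^-6 C.
Gauss's law: E·4πr² = Q_enc/ε₀.
E = |Q_enc|/(4πε₀r²) = (2.816×10^-6)/(4π·8.85×10^-12·(0.242)²) = 4.32×10^5 N/C.

4.32×10^5 N/C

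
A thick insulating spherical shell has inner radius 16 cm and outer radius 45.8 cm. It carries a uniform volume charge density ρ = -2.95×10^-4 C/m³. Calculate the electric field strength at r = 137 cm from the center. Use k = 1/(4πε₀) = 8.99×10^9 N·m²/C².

Take a concentric spherical Gaussian surface of radius r = 137 cm (r > 45.8 cm, enclosing the whole shell).
Q_enc = ρ·(4π/3)(b³ − a³) = (-2.95e-4)·(4π/3)·((0.458)³ − (0.16)³) = -1.137×10^-4 C.
Gauss's law: E·4πr² = Q_enc/ε₀.
E = k|Q_enc|/r² = (8.99×10^9)(1.137×10^-4)/(1.37)² = 5.44×10^5 N/C.

E ≈ 5.44×10^5 N/C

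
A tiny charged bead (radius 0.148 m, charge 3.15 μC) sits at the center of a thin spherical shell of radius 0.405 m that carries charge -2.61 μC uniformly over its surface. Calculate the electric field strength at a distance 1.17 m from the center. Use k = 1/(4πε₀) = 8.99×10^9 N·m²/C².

By spherical symmetry E is radial; choose a Gaussian sphere of radius r = 1.17 m (r > 0.405 m, enclosing both).
Q_enc = (3.15 μC) + (-2.61 μC) = 5.40e-7 C.
Gauss's law: E·4πr² = Q_enc/ε₀.
E = k|Q_enc|/r² = (8.99×10^9)(5.40×10^-7)/(1.17)² = 3.55×10^3 N/C.

E = 3.55e3 N/C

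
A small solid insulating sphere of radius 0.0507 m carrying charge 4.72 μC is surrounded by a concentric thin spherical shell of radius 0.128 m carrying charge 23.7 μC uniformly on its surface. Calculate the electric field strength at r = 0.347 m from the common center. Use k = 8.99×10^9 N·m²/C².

Use a concentric Gaussian sphere at r = 0.347 m (r > 0.128 m, enclosing both).
Q_enc = (4.72 μC) + (23.7 μC) = 2.842×10^-5 C.
Applying ∮E·dA = Q_enc/ε₀ with Φ = E(4πr²):
E = k|Q_enc|/r² = (8.99×10^9)(2.842×10^-5)/(0.347)² = 2.12×10^6 N/C.

2.12×10^6 N/C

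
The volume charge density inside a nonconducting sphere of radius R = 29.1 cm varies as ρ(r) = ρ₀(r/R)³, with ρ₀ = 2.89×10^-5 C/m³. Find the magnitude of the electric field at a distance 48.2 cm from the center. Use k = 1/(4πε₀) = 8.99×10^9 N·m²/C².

Take a concentric spherical Gaussian surface of radius r = 48.2 cm (r > R, all charge enclosed).
Q_enc = 4π ∫₀^R ρ₀(r'/R)^3 r'² dr' = 4πρ₀R³/6 = 1.492×10^-6 C.
Gauss's law: E·4πr² = Q_enc/ε₀.
E = k|Q_enc|/r² = (8.99×10^9)(1.492×10^-6)/(0.482)² = 5.77×10^4 N/C.

E ≈ 5.77×10^4 N/C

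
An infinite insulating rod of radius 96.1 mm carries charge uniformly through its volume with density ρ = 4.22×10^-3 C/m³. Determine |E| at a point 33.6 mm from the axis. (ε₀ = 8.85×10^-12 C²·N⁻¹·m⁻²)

E ≈ 8.01×10^6 V/m

By cylindrical symmetry E is radial; use a coaxial Gaussian cylinder of radius 33.6 mm and length L (r < R).
Charge inside radius r per length L is ρ·πr²·L, so λ_enc = ρπr² = 1.497e-5 C/m.
Since E is radial and uniform over the curved surface, Φ = E·2πrL = Q_enc/ε₀ = λ_enc L/ε₀.
E = |λ_enc|/(2πε₀r) = (1.497e-5)/(2π·8.85×10^-12·0.0336) = 8.01e6 N/C.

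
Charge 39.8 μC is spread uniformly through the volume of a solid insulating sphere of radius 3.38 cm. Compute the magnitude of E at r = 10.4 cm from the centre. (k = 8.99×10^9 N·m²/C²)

E = 3.31e7 N/C

By spherical symmetry E is radial; choose a Gaussian sphere of radius r = 10.4 cm (r > R, so the entire charge is enclosed).
Q_enc = 39.8 μC = 3.98×10^-5 C.
Since E is radial and uniform over the Gaussian sphere, Φ = E·4πr² = Q_enc/ε₀.
E = k|Q_enc|/r² = (8.99×10^9)(3.98e-5)/(0.104)² = 3.31×10^7 N/C.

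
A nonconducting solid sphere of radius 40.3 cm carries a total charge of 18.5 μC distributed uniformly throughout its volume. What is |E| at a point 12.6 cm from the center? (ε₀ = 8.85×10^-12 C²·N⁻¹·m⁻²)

Take a concentric spherical Gaussian surface of radius r = 12.6 cm (r < R).
For a uniform sphere the enclosed fraction is (r/R)³, so Q_enc = (18.5 μC)(0.126/0.403)³ = 5.654e-7 C.
Applying ∮E·dA = Q_enc/ε₀ with Φ = E(4πr²):
E = |Q_enc|/(4πε₀r²) = (5.654×10^-7)/(4π·8.85×10^-12·(0.126)²) = 3.20×10^5 N/C.

E ≈ 3.20e5 N/C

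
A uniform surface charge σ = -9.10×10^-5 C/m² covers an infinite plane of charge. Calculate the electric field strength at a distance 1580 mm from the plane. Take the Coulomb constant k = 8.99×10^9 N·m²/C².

E = 5.14e6 N/C

The symmetry is planar: E is normal to the sheet and the same magnitude on both sides. Take a pillbox straddling the sheet with end-cap area A.
Only the two end caps contribute flux: Φ = 2EA. With Q_enc = σA, Gauss's law gives E = |σ|/(2ε₀).
E = 2πk|σ| = 2π(8.99×10^9)(9.10×10^-5) = 5.14×10^6 N/C.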